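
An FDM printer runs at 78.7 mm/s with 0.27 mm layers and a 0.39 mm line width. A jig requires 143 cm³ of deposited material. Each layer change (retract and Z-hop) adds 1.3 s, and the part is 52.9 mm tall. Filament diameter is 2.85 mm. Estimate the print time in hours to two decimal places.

4.86 hours

Line area: 0.27 × 0.39 → 0.1053 mm².
Path length: 143000 mm³ / 0.1053 mm² → 1358024.7 mm.
Print-move time = 1358024.7 / 78.7, so 17255.7 s.
Layers = ⌈52.9/0.27⌉ = 196.
Z-hop total = 196 × 1.3 = 254.8 s.
Total = 17255.7 + 254.8 = 17510.5 s = 4.86 hours.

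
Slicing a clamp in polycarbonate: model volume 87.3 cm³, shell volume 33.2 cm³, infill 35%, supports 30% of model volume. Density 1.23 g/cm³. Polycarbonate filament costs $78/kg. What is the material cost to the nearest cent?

Infill region: 87.3 − 33.2 → 54.1 cm³.
Infill volume = 0.35 × 54.1, so 18.935 cm³.
Support = 0.30 × 87.3, so 26.19 cm³.
Deposited volume = 33.2 + 18.935 + 26.19 = 78.325 cm³.
Mass = 78.325 × 1.23 = 96.33975 g.
Cost = 96.33975 g / 1000 × $78/kg = $7.51.

$7.51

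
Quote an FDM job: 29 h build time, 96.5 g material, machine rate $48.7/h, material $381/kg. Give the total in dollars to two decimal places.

Machine cost: 48.7 × 29 → $1412.30.
Material charge = 381 × 96.5/1000 = $36.7665.
Total = 1412.30 + 36.7665 = 1449.0665 ≈ $1449.07.

$1449.07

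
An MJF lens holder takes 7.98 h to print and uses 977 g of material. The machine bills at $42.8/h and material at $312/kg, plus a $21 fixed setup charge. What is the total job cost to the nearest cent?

$667.37

Machine-time cost: 42.8 × 7.98 → $341.544.
Feedstock cost = 312 × 977/1000, so $304.824.
Total = 341.544 + 304.824 + 21 = 667.368 ≈ $667.37.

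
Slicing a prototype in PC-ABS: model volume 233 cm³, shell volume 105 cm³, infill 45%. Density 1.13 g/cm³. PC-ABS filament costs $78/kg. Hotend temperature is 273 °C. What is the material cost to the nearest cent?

Interior volume = 233 − 105 = 128 cm³.
Infill volume: 0.45 × 128 → 57.6 cm³.
Total printed volume = 105 + 57.6, so 162.6 cm³.
Mass: 162.6 × 1.13 → 183.738 g.
Cost = 183.738 g / 1000 × $78/kg = $14.33.

$14.33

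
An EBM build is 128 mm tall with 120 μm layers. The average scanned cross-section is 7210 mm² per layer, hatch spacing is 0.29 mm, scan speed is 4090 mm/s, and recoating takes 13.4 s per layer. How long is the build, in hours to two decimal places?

Number of layers: 128 / 0.12 → 1067 (rounded up).
Hatch length per layer = 7210 / 0.29 = 24862.1 mm.
Scan time per layer = 24862.1 / 4090, so 6.0788 s.
Per-layer time = 6.0788 + 13.4 = 19.4788 s.
1067 layers × 19.4788 s/layer = 20783.8796 s, i.e. 5.77 hours.

5.77 hours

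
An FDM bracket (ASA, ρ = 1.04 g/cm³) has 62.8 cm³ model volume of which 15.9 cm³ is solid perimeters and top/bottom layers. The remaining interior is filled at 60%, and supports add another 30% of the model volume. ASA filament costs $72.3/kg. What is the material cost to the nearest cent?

$4.73

Volume inside the shell = 62.8 − 15.9 = 46.9 cm³.
Deposited infill = 0.60 × 46.9, so 28.14 cm³.
Support = 0.30 × 62.8 = 18.84 cm³.
Total printed volume: 15.9 + 28.14 + 18.84 → 62.88 cm³.
Mass = 62.88 × 1.04, so 65.3952 g.
At $72.3/kg: 65.3952/1000 × 72.3 = $4.73.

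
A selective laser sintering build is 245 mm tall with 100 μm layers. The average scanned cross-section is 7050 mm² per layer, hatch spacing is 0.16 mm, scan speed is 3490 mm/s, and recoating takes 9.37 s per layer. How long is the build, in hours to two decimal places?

14.97 hours

Number of layers: 245 / 0.1 → 2450 (rounded up).
Scan path per layer = 7050 / 0.16, so 44062.5 mm.
Per-layer scan time = 44062.5 / 3490, so 12.6254 s.
Per-layer time = 12.6254 + 9.37, so 21.9954 s.
Total: 2450 × 21.9954 s = 53888.73 s → 14.97 hours.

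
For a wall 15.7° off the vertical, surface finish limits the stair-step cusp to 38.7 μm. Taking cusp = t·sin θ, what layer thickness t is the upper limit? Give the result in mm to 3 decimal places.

sin(15.7°) = 0.2706; t_max = 0.0387/0.2706 = 0.143 mm.

0.143 mm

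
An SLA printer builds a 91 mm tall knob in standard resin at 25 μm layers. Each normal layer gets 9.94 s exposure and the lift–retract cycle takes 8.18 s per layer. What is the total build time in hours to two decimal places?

18.32 hours

Layers = ⌈91/0.025⌉ = 3640.
Cycle time = 9.94 + 8.18 = 18.12 s.
Build time: 3640 × 18.12 s = 65956.8 s, i.e. 18.32 hours.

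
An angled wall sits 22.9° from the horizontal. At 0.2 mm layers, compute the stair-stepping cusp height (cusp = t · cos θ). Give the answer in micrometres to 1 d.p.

cos(22.9°) = 0.9212, so cusp = 0.2 × 0.9212 = 0.18424 mm → 184.2 μm.

184.2 μm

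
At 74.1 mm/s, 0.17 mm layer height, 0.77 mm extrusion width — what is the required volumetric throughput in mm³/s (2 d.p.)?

9.70

A: 0.17 × 0.77 → 0.1309 mm².
Q = v·A = 74.1 × 0.1309 = 9.70 mm³/s.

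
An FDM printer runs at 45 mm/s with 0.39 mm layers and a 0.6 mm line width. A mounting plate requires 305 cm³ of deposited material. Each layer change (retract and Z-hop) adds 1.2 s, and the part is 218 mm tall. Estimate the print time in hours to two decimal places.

8.23 hours

Bead cross-section = 0.39 × 0.6 = 0.234 mm².
Path length: 305000 mm³ / 0.234 mm² → 1303418.8 mm.
Time extruding: 1303418.8 / 45 → 28964.9 s.
Layer count = ceil(218 / 0.39) = 559.
Z-hop total = 559 × 1.2, so 670.8 s.
Altogether 28964.9 + 670.8 = 29635.7 s, i.e. 8.23 hours.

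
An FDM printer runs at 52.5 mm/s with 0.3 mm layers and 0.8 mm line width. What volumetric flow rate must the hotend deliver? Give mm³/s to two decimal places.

12.60

Extrusion cross-section = 0.3 × 0.8 = 0.24 mm².
Volumetric flow = 52.5 × 0.24 = 12.60 mm³/s.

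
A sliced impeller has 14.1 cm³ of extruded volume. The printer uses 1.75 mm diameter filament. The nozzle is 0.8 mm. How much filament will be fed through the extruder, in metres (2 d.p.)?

Filament cross-section = π × (1.75/2)² = 2.4053 mm².
Length = 14.1 cm³ / 2.4053 mm² = 14100 / 2.4053 = 5862.05 mm = 5.86 m.

5.86 m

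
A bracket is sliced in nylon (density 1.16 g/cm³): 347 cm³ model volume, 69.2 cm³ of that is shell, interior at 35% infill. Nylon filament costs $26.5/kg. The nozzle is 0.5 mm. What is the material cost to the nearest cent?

Interior volume = 347 − 69.2, so 277.8 cm³.
Infill deposited = 0.35 × 277.8, so 97.23 cm³.
Total extruded: 69.2 + 97.23 → 166.43 cm³.
Mass = 166.43 × 1.16 = 193.0588 g.
At $26.5/kg: 193.0588/1000 × 26.5 = $5.12.

$5.12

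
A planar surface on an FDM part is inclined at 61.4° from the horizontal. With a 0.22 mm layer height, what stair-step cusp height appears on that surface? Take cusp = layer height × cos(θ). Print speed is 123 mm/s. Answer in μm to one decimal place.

105.3 μm

h_c = t·cos θ = 0.22 × 0.4787 = 0.105314 mm (105.3 μm).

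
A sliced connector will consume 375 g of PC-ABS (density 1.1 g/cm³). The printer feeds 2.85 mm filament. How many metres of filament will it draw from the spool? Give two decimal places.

Volume = 375 g / 1.1 g·cm⁻³ = 340.9091 cm³ = 340909.1 mm³.
Filament cross-section = π × (2.85/2)² = 6.3794 mm².
L = V/A = 340909.1/6.3794 = 53439.05 mm → 53.44 m.

53.44 m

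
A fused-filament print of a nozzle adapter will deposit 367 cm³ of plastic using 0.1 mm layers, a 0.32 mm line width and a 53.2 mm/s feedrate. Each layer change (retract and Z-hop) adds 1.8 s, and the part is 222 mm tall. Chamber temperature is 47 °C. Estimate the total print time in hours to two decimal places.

Extrusion cross-section = 0.1 × 0.32, so 0.032 mm².
Total extruded path = 367000/0.032 = 11468750 mm.
Time extruding: 11468750 / 53.2 → 215578 s.
Number of layers: 222 / 0.1 → 2220 (rounded up).
Non-print overhead: 2220 × 1.8 → 3996 s.
Total = 215578 + 3996 = 219574 s = 60.99 hours.

60.99 hours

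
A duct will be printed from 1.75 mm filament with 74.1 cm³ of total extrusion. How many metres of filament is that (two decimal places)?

Cross-section of 1.75 mm filament: π·(1.75/2)² = 2.4053 mm².
L = 74100 mm³ / 2.4053 mm² = 30806.97 mm, i.e. 30.81 m.

30.81 m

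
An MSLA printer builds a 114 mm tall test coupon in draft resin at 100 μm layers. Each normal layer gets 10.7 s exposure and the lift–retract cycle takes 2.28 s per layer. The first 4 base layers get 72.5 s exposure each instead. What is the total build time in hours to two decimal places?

4.18 hours

Layer count = ceil(114 / 0.1) = 1140.
Base layers = 4 × (72.5 + 2.28) = 299.12 s.
Regular layers: 1136 × (10.7 + 2.28) → 14745.28 s.
Sum: 299.12 + 14745.28 = 15044.4 s → 4.18 hours.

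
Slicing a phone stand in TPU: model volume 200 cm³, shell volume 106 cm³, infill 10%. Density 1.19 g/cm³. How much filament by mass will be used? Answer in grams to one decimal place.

137.3 g

Infill region = 200 − 106 = 94 cm³.
Infill deposited: 0.10 × 94 → 9.4 cm³.
Total extruded = 106 + 9.4, so 115.4 cm³.
Mass: 115.4 × 1.19 → 137.326 g.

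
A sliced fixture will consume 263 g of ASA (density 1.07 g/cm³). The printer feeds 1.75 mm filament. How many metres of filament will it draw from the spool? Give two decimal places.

102.19 m

Extruded volume: 263/1.07 = 245.7944 cm³ (245794.4 mm³).
Cross-section of 1.75 mm filament: π·(1.75/2)² = 2.4053 mm².
Length = 245794.4 / 2.4053 = 102188.67 mm = 102.19 m.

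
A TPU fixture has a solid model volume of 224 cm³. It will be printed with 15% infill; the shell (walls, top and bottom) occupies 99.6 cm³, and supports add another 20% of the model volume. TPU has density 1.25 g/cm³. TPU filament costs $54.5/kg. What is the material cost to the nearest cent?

$11.11

Infill region: 224 − 99.6 → 124.4 cm³.
Deposited infill = 0.15 × 124.4 = 18.66 cm³.
Support = 0.20 × 224, so 44.8 cm³.
Deposited volume = 99.6 + 18.66 + 44.8 = 163.06 cm³.
Mass: 163.06 × 1.25 → 203.825 g.
At $54.5/kg: 203.825/1000 × 54.5 = $11.11.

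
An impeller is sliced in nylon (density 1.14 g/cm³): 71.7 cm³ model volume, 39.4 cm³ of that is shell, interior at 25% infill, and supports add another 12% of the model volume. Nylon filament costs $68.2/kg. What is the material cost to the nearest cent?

$4.36

Interior volume = 71.7 − 39.4 = 32.3 cm³.
Deposited infill = 0.25 × 32.3, so 8.075 cm³.
Support = 0.12 × 71.7, so 8.604 cm³.
Deposited volume = 39.4 + 8.075 + 8.604 = 56.079 cm³.
Mass: 56.079 × 1.14 → 63.93006 g.
At $68.2/kg: 63.93006/1000 × 68.2 = $4.36.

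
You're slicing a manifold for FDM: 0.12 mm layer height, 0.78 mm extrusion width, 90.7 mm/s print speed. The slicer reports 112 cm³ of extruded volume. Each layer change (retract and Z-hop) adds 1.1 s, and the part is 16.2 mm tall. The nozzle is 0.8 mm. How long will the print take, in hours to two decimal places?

3.71 hours

Extrusion cross-section = 0.12 × 0.78 = 0.0936 mm².
Toolpath length = 112 cm³ / 0.0936 mm² = 112000 / 0.0936 = 1196581.2 mm.
Print-move time = 1196581.2 / 90.7 = 13192.7 s.
Layers = ⌈16.2/0.12⌉ = 135.
Non-print overhead = 135 × 1.1, so 148.5 s.
Altogether 13192.7 + 148.5 = 13341.2 s, i.e. 3.71 hours.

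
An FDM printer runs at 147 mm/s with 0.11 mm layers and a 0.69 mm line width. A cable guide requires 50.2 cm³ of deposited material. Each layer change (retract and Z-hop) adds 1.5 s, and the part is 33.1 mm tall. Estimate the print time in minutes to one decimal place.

Extrusion cross-section = 0.11 × 0.69, so 0.0759 mm².
Total extruded path = 50200/0.0759 = 661396.6 mm.
Extrusion time: 661396.6 / 147 → 4499.3 s.
Layers = ⌈33.1/0.11⌉ = 301.
Layer-change overhead = 301 × 1.5 = 451.5 s.
Altogether 4499.3 + 451.5 = 4950.8 s, i.e. 82.5 minutes.

82.5 minutes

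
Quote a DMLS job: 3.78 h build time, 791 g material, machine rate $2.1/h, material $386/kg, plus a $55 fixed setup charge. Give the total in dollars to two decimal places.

Machine cost: 2.1 × 3.78 → $7.938.
Feedstock cost = 386 × 791/1000, so $305.326.
Total = 7.938 + 305.326 + 55 = 368.264 ≈ $368.26.

$368.26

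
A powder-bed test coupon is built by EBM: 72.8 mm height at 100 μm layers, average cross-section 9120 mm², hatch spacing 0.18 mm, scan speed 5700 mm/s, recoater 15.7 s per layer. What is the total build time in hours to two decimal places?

4.97 hours

Layers = ⌈72.8/0.1⌉ = 728.
Scan path per layer = 9120 / 0.18 = 50666.7 mm.
Scan time per layer: 50666.7 / 5700 → 8.8889 s.
Layer cycle = 8.8889 + 15.7 = 24.5889 s.
728 layers × 24.5889 s/layer = 17900.7192 s, i.e. 4.97 hours.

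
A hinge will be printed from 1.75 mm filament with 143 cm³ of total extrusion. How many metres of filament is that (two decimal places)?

Cross-section of 1.75 mm filament: π·(1.75/2)² = 2.4053 mm².
L = 143000 mm³ / 2.4053 mm² = 59452.04 mm, i.e. 59.45 m.

59.45 m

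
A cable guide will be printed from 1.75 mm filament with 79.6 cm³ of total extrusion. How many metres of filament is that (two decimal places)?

33.09 m

A = π r² = π × 0.875² = 2.4053 mm².
Length = 79.6 cm³ / 2.4053 mm² = 79600 / 2.4053 = 33093.58 mm = 33.09 m.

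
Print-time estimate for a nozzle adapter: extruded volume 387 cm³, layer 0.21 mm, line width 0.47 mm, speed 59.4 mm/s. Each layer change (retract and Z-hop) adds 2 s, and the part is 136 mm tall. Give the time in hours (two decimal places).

Bead cross-section = 0.21 × 0.47 = 0.0987 mm².
Path length: 387000 mm³ / 0.0987 mm² → 3920972.6 mm.
Extrusion time: 3920972.6 / 59.4 → 66009.6 s.
Number of layers: 136 / 0.21 → 648 (rounded up).
Layer-change overhead = 648 × 2 = 1296 s.
Altogether 66009.6 + 1296 = 67305.6 s, i.e. 18.70 hours.

18.70 hours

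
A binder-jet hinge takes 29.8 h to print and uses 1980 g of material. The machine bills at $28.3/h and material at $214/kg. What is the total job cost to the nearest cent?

Machine-time cost: 28.3 × 29.8 → $843.34.
Material charge: 214 × 1980/1000 → $423.72.
Job cost: 843.34 + 423.72 = $1267.06.

$1267.06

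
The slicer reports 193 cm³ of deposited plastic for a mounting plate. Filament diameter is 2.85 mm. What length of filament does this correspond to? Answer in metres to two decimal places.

Cross-section of 2.85 mm filament: π·(2.85/2)² = 6.3794 mm².
Length = 193 cm³ / 6.3794 mm² = 193000 / 6.3794 = 30253.63 mm = 30.25 m.

30.25 m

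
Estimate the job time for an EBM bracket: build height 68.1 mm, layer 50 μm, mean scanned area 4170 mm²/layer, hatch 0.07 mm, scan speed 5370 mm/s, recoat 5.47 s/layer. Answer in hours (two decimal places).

6.27 hours

Layers = ⌈68.1/0.05⌉ = 1362.
Per-layer scan distance = 4170 / 0.07 = 59571.4 mm.
Per-layer scan time = 59571.4 / 5370, so 11.0934 s.
Layer cycle = 11.0934 + 5.47, so 16.5634 s.
1362 layers × 16.5634 s/layer = 22559.3508 s, i.e. 6.27 hours.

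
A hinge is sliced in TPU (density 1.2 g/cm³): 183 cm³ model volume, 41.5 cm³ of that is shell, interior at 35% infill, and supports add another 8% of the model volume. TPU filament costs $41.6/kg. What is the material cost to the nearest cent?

Infill region: 183 − 41.5 → 141.5 cm³.
Infill volume: 0.35 × 141.5 → 49.525 cm³.
Support: 0.08 × 183 → 14.64 cm³.
Deposited volume = 41.5 + 49.525 + 14.64 = 105.665 cm³.
Mass = 105.665 × 1.2, so 126.798 g.
At $41.6/kg: 126.798/1000 × 41.6 = $5.27.

$5.27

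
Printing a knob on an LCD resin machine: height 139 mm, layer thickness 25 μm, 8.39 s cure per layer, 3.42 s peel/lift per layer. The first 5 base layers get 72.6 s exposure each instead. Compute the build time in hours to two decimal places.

Layer count = ceil(139 / 0.025) = 5560.
Base layers: 5 × (72.6 + 3.42) → 380.1 s.
Remaining layers = 5555 × (8.39 + 3.42), so 65604.55 s.
Sum: 380.1 + 65604.55 = 65984.65 s → 18.33 hours.

18.33 hours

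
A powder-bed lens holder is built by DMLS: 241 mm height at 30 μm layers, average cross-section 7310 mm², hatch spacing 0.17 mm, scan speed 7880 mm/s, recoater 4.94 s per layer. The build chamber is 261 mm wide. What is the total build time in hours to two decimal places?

23.20 hours

Layer count = ceil(241 / 0.03) = 8034.
Per-layer scan distance = 7310 / 0.17, so 43000 mm.
Per-layer scan time: 43000 / 7880 → 5.4569 s.
Per-layer time: 5.4569 + 4.94 → 10.3969 s.
Total: 8034 × 10.3969 s = 83528.6946 s → 23.20 hours.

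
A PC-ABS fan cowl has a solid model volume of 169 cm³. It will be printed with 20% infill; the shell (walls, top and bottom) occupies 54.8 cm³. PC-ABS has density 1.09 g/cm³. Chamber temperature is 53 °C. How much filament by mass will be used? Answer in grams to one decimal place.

84.6 g

Infill region: 169 − 54.8 → 114.2 cm³.
Deposited infill = 0.20 × 114.2 = 22.84 cm³.
Total extruded: 54.8 + 22.84 → 77.64 cm³.
Mass = 77.64 × 1.09 = 84.6276 g.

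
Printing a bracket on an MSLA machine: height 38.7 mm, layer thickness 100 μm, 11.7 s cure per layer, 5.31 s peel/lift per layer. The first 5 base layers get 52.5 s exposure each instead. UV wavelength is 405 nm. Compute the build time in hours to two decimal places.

1.89 hours

Number of layers: 38.7 / 0.1 → 387 (rounded up).
Burn-in layers = 5 × (52.5 + 5.31) = 289.05 s.
Regular layers: 382 × (11.7 + 5.31) → 6497.82 s.
Sum: 289.05 + 6497.82 = 6786.87 s → 1.89 hours.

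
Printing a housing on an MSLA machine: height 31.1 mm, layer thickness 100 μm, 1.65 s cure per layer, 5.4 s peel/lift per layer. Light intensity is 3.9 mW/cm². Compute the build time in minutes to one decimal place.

Layers = ⌈31.1/0.1⌉ = 311.
Each layer takes = 1.65 + 5.4 = 7.05 s.
Total = 311 × 7.05 = 2192.55 s = 36.5 minutes.

36.5 minutes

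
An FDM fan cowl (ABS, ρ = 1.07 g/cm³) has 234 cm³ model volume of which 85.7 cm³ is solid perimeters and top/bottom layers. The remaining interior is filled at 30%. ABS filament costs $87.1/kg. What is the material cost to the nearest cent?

$12.13

Interior volume: 234 − 85.7 → 148.3 cm³.
Infill volume: 0.30 × 148.3 → 44.49 cm³.
Total printed volume = 85.7 + 44.49, so 130.19 cm³.
Mass: 130.19 × 1.07 → 139.3033 g.
At $87.1/kg: 139.3033/1000 × 87.1 = $12.13.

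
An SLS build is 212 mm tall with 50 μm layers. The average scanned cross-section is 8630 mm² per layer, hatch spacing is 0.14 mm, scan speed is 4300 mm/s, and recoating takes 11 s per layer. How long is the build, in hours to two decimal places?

Number of layers: 212 / 0.05 → 4240 (rounded up).
Scan path per layer: 8630 / 0.14 → 61642.9 mm.
Scan time per layer = 61642.9 / 4300, so 14.3356 s.
Time per layer = 14.3356 + 11, so 25.3356 s.
Build time = 4240 × 25.3356 = 107422.944 s = 29.84 hours.

29.84 hours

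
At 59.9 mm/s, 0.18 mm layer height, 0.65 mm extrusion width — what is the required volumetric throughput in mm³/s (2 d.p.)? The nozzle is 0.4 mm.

7.01

A = 0.18 × 0.65, so 0.117 mm².
Volumetric flow = 59.9 × 0.117 = 7.01 mm³/s.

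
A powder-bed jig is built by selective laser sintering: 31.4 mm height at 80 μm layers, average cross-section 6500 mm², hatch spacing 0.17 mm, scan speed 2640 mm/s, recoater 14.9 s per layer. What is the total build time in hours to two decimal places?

Layers = ⌈31.4/0.08⌉ = 393.
Hatch length per layer = 6500 / 0.17, so 38235.3 mm.
Per-layer scan time = 38235.3 / 2640, so 14.4831 s.
Time per layer: 14.4831 + 14.9 → 29.3831 s.
393 layers × 29.3831 s/layer = 11547.5583 s, i.e. 3.21 hours.

3.21 hours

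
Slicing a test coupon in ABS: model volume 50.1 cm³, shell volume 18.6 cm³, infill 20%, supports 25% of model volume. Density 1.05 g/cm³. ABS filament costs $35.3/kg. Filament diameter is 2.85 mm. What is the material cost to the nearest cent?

Infill region = 50.1 − 18.6 = 31.5 cm³.
Infill volume = 0.20 × 31.5 = 6.3 cm³.
Support = 0.25 × 50.1 = 12.525 cm³.
Deposited volume: 18.6 + 6.3 + 12.525 → 37.425 cm³.
Mass: 37.425 × 1.05 → 39.29625 g.
Cost = 39.29625 g / 1000 × $35.3/kg = $1.39.

$1.39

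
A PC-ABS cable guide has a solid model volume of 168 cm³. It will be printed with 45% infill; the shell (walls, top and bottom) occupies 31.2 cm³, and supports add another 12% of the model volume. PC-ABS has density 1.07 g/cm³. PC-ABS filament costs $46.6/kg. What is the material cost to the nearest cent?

Interior volume: 168 − 31.2 → 136.8 cm³.
Infill volume = 0.45 × 136.8, so 61.56 cm³.
Support = 0.12 × 168, so 20.16 cm³.
Total extruded = 31.2 + 61.56 + 20.16 = 112.92 cm³.
Mass = 112.92 × 1.07, so 120.8244 g.
At $46.6/kg: 120.8244/1000 × 46.6 = $5.63.

$5.63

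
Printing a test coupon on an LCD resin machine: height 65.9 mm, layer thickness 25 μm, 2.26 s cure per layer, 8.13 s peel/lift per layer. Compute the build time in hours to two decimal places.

7.61 hours

Layers = ⌈65.9/0.025⌉ = 2636.
Cycle time: 2.26 + 8.13 → 10.39 s.
Total = 2636 × 10.39 = 27388.04 s = 7.61 hours.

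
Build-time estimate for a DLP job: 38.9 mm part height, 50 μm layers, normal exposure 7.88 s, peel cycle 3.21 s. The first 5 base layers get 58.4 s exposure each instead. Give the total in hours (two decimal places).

2.47 hours

Layer count = ceil(38.9 / 0.05) = 778.
Bottom layers = 5 × (58.4 + 3.21) = 308.05 s.
Normal layers: 773 × (7.88 + 3.21) → 8572.57 s.
Total = 308.05 + 8572.57 = 8880.62 s = 2.47 hours.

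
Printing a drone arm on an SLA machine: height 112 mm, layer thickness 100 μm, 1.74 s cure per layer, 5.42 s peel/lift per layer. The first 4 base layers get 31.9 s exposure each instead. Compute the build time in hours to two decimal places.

Layers = ⌈112/0.1⌉ = 1120.
Burn-in layers = 4 × (31.9 + 5.42), so 149.28 s.
Regular layers = 1116 × (1.74 + 5.42) = 7990.56 s.
Sum: 149.28 + 7990.56 = 8139.84 s → 2.26 hours.

2.26 hours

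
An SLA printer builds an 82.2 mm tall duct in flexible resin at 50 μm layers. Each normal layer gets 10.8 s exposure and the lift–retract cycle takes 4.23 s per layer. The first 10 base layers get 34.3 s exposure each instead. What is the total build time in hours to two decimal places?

Layers = ⌈82.2/0.05⌉ = 1644.
Bottom layers: 10 × (34.3 + 4.23) → 385.3 s.
Remaining layers = 1634 × (10.8 + 4.23) = 24559.02 s.
Sum: 385.3 + 24559.02 = 24944.32 s → 6.93 hours.

6.93 hours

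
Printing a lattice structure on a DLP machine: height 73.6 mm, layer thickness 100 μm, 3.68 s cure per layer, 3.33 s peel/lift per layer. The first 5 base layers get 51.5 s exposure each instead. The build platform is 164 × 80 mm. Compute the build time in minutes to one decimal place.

Layers = ⌈73.6/0.1⌉ = 736.
Burn-in layers: 5 × (51.5 + 3.33) → 274.15 s.
Normal layers = 731 × (3.68 + 3.33) = 5124.31 s.
Sum: 274.15 + 5124.31 = 5398.46 s → 90.0 minutes.

90.0 minutes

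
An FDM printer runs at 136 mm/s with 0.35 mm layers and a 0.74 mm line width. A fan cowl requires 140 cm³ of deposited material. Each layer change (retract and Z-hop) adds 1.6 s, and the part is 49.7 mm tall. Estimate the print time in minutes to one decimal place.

Bead cross-section: 0.35 × 0.74 → 0.259 mm².
Total extruded path = 140000/0.259 = 540540.5 mm.
Extrusion time = 540540.5 / 136, so 3974.6 s.
Layers = ⌈49.7/0.35⌉ = 142.
Layer-change overhead: 142 × 1.6 → 227.2 s.
Total = 3974.6 + 227.2 = 4201.8 s = 70.0 minutes.

70.0 minutes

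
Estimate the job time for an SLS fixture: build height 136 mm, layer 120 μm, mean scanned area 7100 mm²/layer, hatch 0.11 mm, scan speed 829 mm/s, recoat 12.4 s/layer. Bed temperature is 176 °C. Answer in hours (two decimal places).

Layers = ⌈136/0.12⌉ = 1134.
Hatch length per layer = 7100 / 0.11 = 64545.5 mm.
Laser time per layer = 64545.5 / 829 = 77.8595 s.
Per-layer time = 77.8595 + 12.4, so 90.2595 s.
Build time = 1134 × 90.2595 = 102354.273 s = 28.43 hours.

28.43 hours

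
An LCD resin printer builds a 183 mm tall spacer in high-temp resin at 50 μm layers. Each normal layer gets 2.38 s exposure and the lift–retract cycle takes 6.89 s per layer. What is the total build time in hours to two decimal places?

Layer count = ceil(183 / 0.05) = 3660.
Per-layer time = 2.38 + 6.89, so 9.27 s.
Total = 3660 × 9.27 = 33928.2 s = 9.42 hours.

9.42 hours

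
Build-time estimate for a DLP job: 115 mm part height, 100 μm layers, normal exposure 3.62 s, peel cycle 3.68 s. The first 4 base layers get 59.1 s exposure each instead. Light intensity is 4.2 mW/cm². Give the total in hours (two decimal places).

2.39 hours

Number of layers: 115 / 0.1 → 1150 (rounded up).
Burn-in layers = 4 × (59.1 + 3.68) = 251.12 s.
Normal layers: 1146 × (3.62 + 3.68) → 8365.8 s.
Total = 251.12 + 8365.8 = 8616.92 s = 2.39 hours.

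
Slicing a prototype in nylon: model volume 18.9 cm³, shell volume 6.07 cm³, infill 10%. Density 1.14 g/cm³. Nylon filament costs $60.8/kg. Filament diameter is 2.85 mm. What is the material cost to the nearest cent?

Volume inside the shell = 18.9 − 6.07, so 12.83 cm³.
Infill volume = 0.10 × 12.83 = 1.283 cm³.
Total extruded = 6.07 + 1.283 = 7.353 cm³.
Mass = 7.353 × 1.14, so 8.38242 g.
Cost = 8.38242 g / 1000 × $60.8/kg = $0.51.

$0.51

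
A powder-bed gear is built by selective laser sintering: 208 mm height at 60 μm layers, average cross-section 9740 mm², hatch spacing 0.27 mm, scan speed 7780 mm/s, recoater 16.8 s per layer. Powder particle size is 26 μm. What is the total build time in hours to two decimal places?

20.64 hours

Layers = ⌈208/0.06⌉ = 3467.
Scan path per layer = 9740 / 0.27 = 36074.1 mm.
Laser time per layer = 36074.1 / 7780, so 4.6368 s.
Per-layer time = 4.6368 + 16.8 = 21.4368 s.
Build time = 3467 × 21.4368 = 74321.3856 s = 20.64 hours.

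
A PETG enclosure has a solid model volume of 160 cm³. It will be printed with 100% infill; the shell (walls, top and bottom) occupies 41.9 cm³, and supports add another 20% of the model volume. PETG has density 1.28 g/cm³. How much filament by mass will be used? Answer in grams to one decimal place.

245.8 g

Infill region = 160 − 41.9, so 118.1 cm³.
Infill volume: 1.00 × 118.1 → 118.1 cm³.
Support = 0.20 × 160, so 32 cm³.
Total printed volume = 41.9 + 118.1 + 32 = 192 cm³.
Mass = 192 × 1.28, so 245.76 g.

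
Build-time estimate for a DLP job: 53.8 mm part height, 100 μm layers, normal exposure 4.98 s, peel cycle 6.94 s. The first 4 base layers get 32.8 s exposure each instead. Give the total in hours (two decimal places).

Layers = ⌈53.8/0.1⌉ = 538.
Bottom layers: 4 × (32.8 + 6.94) → 158.96 s.
Remaining layers: 534 × (4.98 + 6.94) → 6365.28 s.
Total = 158.96 + 6365.28 = 6524.24 s = 1.81 hours.

1.81 hours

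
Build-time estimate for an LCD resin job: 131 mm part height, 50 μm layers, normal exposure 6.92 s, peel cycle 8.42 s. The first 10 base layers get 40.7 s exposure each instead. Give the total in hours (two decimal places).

Layer count = ceil(131 / 0.05) = 2620.
Bottom layers = 10 × (40.7 + 8.42) = 491.2 s.
Remaining layers = 2610 × (6.92 + 8.42), so 40037.4 s.
Total = 491.2 + 40037.4 = 40528.6 s = 11.26 hours.

11.26 hours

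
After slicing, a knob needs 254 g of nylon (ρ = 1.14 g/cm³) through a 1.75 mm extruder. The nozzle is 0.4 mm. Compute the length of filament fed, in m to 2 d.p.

Extruded volume: 254/1.14 = 222.807 cm³ (222807 mm³).
Filament cross-section = π × (1.75/2)² = 2.4053 mm².
L = V/A = 222807/2.4053 = 92631.69 mm → 92.63 m.

92.63 m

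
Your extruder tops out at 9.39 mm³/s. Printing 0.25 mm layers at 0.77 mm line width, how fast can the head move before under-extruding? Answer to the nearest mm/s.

49 mm/s

A: 0.25 × 0.77 → 0.1925 mm².
Max speed = 9.39 / 0.1925 = 48.78 ≈ 49 mm/s.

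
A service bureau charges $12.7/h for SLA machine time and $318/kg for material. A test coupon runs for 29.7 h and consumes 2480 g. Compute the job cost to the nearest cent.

Machine cost: 12.7 × 29.7 → $377.19.
Material cost = 318 × 2480/1000 = $788.64.
Job cost: 377.19 + 788.64 = $1165.83.

$1165.83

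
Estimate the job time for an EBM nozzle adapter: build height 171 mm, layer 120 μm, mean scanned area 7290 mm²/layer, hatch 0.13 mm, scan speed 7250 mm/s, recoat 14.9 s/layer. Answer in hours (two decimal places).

Layer count = ceil(171 / 0.12) = 1425.
Scan path per layer: 7290 / 0.13 → 56076.9 mm.
Per-layer scan time = 56076.9 / 7250 = 7.7347 s.
Per-layer time = 7.7347 + 14.9 = 22.6347 s.
1425 layers × 22.6347 s/layer = 32254.4475 s, i.e. 8.96 hours.

8.96 hours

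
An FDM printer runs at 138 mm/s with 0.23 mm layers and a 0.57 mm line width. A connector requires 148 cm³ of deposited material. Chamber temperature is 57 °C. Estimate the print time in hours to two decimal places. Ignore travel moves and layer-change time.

2.27 hours

Extrusion cross-section = 0.23 × 0.57, so 0.1311 mm².
Toolpath length = 148 cm³ / 0.1311 mm² = 148000 / 0.1311 = 1128909.2 mm.
Time extruding = 1128909.2 / 138, so 8180.5 s.
In the requested units: 8180.5 s = 2.27 hours.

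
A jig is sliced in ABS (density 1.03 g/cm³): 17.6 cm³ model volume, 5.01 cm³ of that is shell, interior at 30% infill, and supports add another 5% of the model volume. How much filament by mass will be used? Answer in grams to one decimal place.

10.0 g

Infill region = 17.6 − 5.01 = 12.59 cm³.
Infill volume = 0.30 × 12.59 = 3.777 cm³.
Support = 0.05 × 17.6, so 0.88 cm³.
Deposited volume = 5.01 + 3.777 + 0.88, so 9.667 cm³.
Mass = 9.667 × 1.03 = 9.95701 g.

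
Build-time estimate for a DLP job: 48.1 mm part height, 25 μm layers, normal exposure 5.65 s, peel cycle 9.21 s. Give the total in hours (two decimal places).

7.94 hours

Layer count = ceil(48.1 / 0.025) = 1924.
Cycle time = 5.65 + 9.21 = 14.86 s.
Build time: 1924 × 14.86 s = 28590.64 s, i.e. 7.94 hours.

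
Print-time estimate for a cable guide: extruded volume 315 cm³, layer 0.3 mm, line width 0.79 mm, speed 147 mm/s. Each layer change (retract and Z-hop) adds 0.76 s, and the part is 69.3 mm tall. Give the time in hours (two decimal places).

Line area = 0.3 × 0.79 = 0.237 mm².
Total extruded path = 315000/0.237 = 1329113.9 mm.
Time extruding = 1329113.9 / 147 = 9041.6 s.
Layer count = ceil(69.3 / 0.3) = 231.
Layer-change overhead = 231 × 0.76 = 175.56 s.
Total = 9041.6 + 175.56 = 9217.16 s = 2.56 hours.

2.56 hours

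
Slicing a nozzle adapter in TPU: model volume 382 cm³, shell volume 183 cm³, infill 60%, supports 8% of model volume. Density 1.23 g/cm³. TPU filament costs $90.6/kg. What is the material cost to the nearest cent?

Volume inside the shell = 382 − 183, so 199 cm³.
Infill deposited = 0.60 × 199, so 119.4 cm³.
Support = 0.08 × 382, so 30.56 cm³.
Total extruded = 183 + 119.4 + 30.56 = 332.96 cm³.
Mass = 332.96 × 1.23, so 409.5408 g.
Cost = 409.5408 g / 1000 × $90.6/kg = $37.10.

$37.10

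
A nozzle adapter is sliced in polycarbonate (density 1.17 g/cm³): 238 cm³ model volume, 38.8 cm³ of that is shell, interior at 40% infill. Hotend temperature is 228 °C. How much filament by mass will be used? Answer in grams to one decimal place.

138.6 g

Infill region = 238 − 38.8, so 199.2 cm³.
Deposited infill: 0.40 × 199.2 → 79.68 cm³.
Total extruded = 38.8 + 79.68, so 118.48 cm³.
Mass: 118.48 × 1.17 → 138.6216 g.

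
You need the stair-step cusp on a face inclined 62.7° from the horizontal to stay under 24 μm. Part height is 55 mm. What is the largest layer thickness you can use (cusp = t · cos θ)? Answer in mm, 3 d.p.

0.052 mm

cos(62.7°) = 0.4586; t_max = 0.024/0.4586 = 0.052 mm.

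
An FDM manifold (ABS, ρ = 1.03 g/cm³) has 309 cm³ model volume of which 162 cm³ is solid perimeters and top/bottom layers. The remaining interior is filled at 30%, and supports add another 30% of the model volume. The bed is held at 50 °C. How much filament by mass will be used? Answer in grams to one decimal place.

Volume inside the shell: 309 − 162 → 147 cm³.
Deposited infill = 0.30 × 147, so 44.1 cm³.
Support = 0.30 × 309 = 92.7 cm³.
Total extruded = 162 + 44.1 + 92.7, so 298.8 cm³.
Mass = 298.8 × 1.03 = 307.764 g.

307.8 g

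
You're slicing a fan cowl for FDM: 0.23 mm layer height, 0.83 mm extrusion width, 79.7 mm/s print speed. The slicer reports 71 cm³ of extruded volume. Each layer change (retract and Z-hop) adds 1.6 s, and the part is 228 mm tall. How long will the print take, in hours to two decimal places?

1.74 hours

Line area: 0.23 × 0.83 → 0.1909 mm².
Path length: 71000 mm³ / 0.1909 mm² → 371922.5 mm.
Time extruding: 371922.5 / 79.7 → 4666.5 s.
Layers = ⌈228/0.23⌉ = 992.
Z-hop total: 992 × 1.6 → 1587.2 s.
Total = 4666.5 + 1587.2 = 6253.7 s = 1.74 hours.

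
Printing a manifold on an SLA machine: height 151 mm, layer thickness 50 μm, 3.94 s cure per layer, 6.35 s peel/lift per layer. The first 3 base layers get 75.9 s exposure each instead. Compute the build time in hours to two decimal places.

Number of layers: 151 / 0.05 → 3020 (rounded up).
Burn-in layers = 3 × (75.9 + 6.35) = 246.75 s.
Remaining layers: 3017 × (3.94 + 6.35) → 31044.93 s.
Total = 246.75 + 31044.93 = 31291.68 s = 8.69 hours.

8.69 hours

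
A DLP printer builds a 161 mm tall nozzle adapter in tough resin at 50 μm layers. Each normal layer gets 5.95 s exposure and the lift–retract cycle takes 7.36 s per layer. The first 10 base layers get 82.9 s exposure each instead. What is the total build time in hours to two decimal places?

Layer count = ceil(161 / 0.05) = 3220.
Base layers: 10 × (82.9 + 7.36) → 902.6 s.
Remaining layers = 3210 × (5.95 + 7.36) = 42725.1 s.
Sum: 902.6 + 42725.1 = 43627.7 s → 12.12 hours.

12.12 hours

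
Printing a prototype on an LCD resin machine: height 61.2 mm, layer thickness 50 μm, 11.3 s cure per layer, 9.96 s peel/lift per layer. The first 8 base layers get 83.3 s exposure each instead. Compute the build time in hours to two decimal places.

7.39 hours

Layers = ⌈61.2/0.05⌉ = 1224.
Burn-in layers = 8 × (83.3 + 9.96), so 746.08 s.
Remaining layers = 1216 × (11.3 + 9.96), so 25852.16 s.
Sum: 746.08 + 25852.16 = 26598.24 s → 7.39 hours.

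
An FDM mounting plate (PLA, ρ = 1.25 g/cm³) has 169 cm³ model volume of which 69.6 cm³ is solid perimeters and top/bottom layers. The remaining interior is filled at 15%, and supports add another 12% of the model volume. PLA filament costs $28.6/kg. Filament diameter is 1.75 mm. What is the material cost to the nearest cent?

$3.75

Interior volume = 169 − 69.6 = 99.4 cm³.
Deposited infill: 0.15 × 99.4 → 14.91 cm³.
Support = 0.12 × 169, so 20.28 cm³.
Deposited volume = 69.6 + 14.91 + 20.28, so 104.79 cm³.
Mass = 104.79 × 1.25 = 130.9875 g.
At $28.6/kg: 130.9875/1000 × 28.6 = $3.75.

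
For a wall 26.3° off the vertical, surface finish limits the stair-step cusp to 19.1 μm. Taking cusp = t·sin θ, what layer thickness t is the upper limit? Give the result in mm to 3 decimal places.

Layer height = cusp / sin(26.3°) = 0.0191 / 0.4431 = 0.043 mm.

0.043 mm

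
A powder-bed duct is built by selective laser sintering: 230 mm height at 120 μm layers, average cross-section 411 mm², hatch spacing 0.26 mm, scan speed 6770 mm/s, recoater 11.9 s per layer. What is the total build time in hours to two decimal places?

Number of layers: 230 / 0.12 → 1917 (rounded up).
Hatch length per layer = 411 / 0.26 = 1580.8 mm.
Laser time per layer = 1580.8 / 6770, so 0.2335 s.
Time per layer: 0.2335 + 11.9 → 12.1335 s.
Build time = 1917 × 12.1335 = 23259.9195 s = 6.46 hours.

6.46 hours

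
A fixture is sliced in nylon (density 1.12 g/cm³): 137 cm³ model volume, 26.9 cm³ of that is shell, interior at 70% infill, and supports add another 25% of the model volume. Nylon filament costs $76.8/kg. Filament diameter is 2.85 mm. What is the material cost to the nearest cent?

$11.89

Interior volume = 137 − 26.9, so 110.1 cm³.
Infill volume: 0.70 × 110.1 → 77.07 cm³.
Support = 0.25 × 137, so 34.25 cm³.
Deposited volume = 26.9 + 77.07 + 34.25 = 138.22 cm³.
Mass: 138.22 × 1.12 → 154.8064 g.
At $76.8/kg: 154.8064/1000 × 76.8 = $11.89.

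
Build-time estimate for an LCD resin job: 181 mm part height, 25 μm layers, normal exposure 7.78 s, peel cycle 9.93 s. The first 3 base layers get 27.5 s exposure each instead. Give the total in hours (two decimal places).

35.63 hours

Layer count = ceil(181 / 0.025) = 7240.
Bottom layers = 3 × (27.5 + 9.93) = 112.29 s.
Remaining layers: 7237 × (7.78 + 9.93) → 128167.27 s.
Sum: 112.29 + 128167.27 = 128279.56 s → 35.63 hours.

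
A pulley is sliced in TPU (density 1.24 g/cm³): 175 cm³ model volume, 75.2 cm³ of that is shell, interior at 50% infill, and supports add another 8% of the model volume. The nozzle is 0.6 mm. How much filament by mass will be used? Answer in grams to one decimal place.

Interior volume = 175 − 75.2 = 99.8 cm³.
Infill deposited = 0.50 × 99.8 = 49.9 cm³.
Support = 0.08 × 175 = 14 cm³.
Total extruded = 75.2 + 49.9 + 14 = 139.1 cm³.
Mass = 139.1 × 1.24 = 172.484 g.

172.5 g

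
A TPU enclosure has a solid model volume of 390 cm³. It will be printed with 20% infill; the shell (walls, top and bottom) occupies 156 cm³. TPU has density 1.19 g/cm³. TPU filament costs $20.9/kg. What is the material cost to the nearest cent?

Interior volume = 390 − 156, so 234 cm³.
Infill deposited = 0.20 × 234, so 46.8 cm³.
Deposited volume = 156 + 46.8, so 202.8 cm³.
Mass: 202.8 × 1.19 → 241.332 g.
Cost = 241.332 g / 1000 × $20.9/kg = $5.04.

$5.04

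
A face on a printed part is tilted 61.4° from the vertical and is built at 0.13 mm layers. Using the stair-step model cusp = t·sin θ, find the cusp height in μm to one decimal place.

114.1 μm

h_c = t·sin θ = 0.13 × 0.8780 = 0.11414 mm (114.1 μm).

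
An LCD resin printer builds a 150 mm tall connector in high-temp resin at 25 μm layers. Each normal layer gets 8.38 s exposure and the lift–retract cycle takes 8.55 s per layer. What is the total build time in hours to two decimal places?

28.22 hours

Layers = ⌈150/0.025⌉ = 6000.
Per-layer time = 8.38 + 8.55, so 16.93 s.
Build time: 6000 × 16.93 s = 101580 s, i.e. 28.22 hours.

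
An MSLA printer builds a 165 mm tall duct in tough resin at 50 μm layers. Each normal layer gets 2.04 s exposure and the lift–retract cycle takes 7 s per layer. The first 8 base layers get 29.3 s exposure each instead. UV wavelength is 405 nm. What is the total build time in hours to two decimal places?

Number of layers: 165 / 0.05 → 3300 (rounded up).
Bottom layers = 8 × (29.3 + 7), so 290.4 s.
Regular layers = 3292 × (2.04 + 7) = 29759.68 s.
Total = 290.4 + 29759.68 = 30050.08 s = 8.35 hours.

8.35 hours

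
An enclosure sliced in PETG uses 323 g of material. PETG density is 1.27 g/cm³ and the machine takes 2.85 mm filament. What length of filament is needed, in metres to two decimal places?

Extruded volume: 323/1.27 = 254.3307 cm³ (254330.7 mm³).
Filament cross-section = π × (2.85/2)² = 6.3794 mm².
L = V/A = 254330.7/6.3794 = 39867.5 mm → 39.87 m.

39.87 m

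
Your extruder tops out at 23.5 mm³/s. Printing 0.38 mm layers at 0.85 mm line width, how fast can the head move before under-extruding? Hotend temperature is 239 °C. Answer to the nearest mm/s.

73 mm/s

A = 0.38 × 0.85 = 0.323 mm².
Max speed = 23.5 / 0.323 = 72.76 ≈ 73 mm/s.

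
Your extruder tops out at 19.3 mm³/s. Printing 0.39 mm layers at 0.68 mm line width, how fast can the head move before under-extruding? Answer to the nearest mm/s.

73 mm/s

Extrusion cross-section = 0.39 × 0.68 = 0.2652 mm².
Max speed = 19.3 / 0.2652 = 72.78 ≈ 73 mm/s.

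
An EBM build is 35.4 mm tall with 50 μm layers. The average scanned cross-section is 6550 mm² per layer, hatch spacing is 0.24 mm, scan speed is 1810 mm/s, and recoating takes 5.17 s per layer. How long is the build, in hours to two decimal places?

Layer count = ceil(35.4 / 0.05) = 708.
Hatch length per layer: 6550 / 0.24 → 27291.7 mm.
Scan time per layer: 27291.7 / 1810 → 15.0783 s.
Layer cycle = 15.0783 + 5.17 = 20.2483 s.
Total: 708 × 20.2483 s = 14335.7964 s → 3.98 hours.

3.98 hours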